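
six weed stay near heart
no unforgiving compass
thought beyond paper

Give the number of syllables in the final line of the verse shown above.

5

The final line: "thought beyond paper": 1+2+2 = 5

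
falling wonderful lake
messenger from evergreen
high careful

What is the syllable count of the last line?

The last line: high(1) + careful(2) = 3

3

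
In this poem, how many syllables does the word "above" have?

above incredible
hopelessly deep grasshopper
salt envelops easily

2

"above" has 2 syllables.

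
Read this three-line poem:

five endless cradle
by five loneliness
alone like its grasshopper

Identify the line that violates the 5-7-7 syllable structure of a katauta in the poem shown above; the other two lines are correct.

The second line

Line 1: five (1), endless (2), cradle (2) → 5 ✓
Line 2: by (1), five (1), loneliness (3) → 5 (expected 7)
Line 3: alone (2), like (1), its (1), grasshopper (3) → 7 ✓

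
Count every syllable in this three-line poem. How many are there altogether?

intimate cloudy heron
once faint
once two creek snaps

Line 1: "intimate cloudy heron": 3+2+2 = 7
Line 2: "once faint": 1+1 = 2
Line 3: "once two creek snaps": 1+1+1+1 = 4
Total: 7 + 2 + 4 = 13

13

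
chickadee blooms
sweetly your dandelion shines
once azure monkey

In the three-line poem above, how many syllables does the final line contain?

The final line: once(1) + azure(2) + monkey(2) = 5

5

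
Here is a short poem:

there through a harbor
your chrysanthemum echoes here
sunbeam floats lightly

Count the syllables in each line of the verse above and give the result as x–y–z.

5–8–5

Line 1: there (1), through (1), a (1), harbor (2) → 5
Line 2: your (1), chrysanthemum (4), echoes (2), here (1) → 8
Line 3: sunbeam (2), floats (1), lightly (2) → 5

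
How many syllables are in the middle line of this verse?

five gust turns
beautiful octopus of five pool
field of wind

9

The middle line: beautiful (3), octopus (3), of (1), five (1), pool (1) → 9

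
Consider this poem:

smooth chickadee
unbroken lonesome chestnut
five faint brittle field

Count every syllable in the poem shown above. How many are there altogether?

Line 1: "smooth chickadee": 1+3 = 4
Line 2: "unbroken lonesome chestnut": 3+2+2 = 7
Line 3: "five faint brittle field": 1+1+2+1 = 5
Total: 4 + 7 + 5 = 16

16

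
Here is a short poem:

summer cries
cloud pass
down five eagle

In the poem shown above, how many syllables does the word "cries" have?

"cries" has 1 syllable.

1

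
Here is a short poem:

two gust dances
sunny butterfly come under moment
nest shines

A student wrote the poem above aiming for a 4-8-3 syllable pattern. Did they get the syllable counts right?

No

Line 1: two (1), gust (1), dances (2) → 4 ✓
Line 2: sunny (2), butterfly (3), come (1), under (2), moment (2) → 10 (expected 8)
Line 3: nest (1), shines (1) → 2 (expected 3)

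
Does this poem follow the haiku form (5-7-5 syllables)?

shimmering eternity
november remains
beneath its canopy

Line 1: shimmering(3) + eternity(4) = 7 (expected 5)
Line 2: november(3) + remains(2) = 5 (expected 7)
Line 3: beneath(2) + its(1) + canopy(3) = 6 (expected 5)

No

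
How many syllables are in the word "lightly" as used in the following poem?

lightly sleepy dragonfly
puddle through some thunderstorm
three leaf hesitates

2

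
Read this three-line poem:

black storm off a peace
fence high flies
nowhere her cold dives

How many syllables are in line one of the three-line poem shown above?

Line one: "black storm off a peace": 1+1+1+1+1 = 5

5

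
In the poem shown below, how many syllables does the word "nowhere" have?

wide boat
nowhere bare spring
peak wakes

2

"nowhere" has 2 syllables.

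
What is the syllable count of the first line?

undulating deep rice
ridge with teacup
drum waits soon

The first line: undulating (4), deep (1), rice (1) → 6

6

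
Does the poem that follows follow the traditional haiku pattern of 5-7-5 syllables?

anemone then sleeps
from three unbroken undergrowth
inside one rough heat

No

Line 1: anemone (4), then (1), sleeps (1) → 6 (expected 5)
Line 2: from (1), three (1), unbroken (3), undergrowth (3) → 8 (expected 7)
Line 3: inside (2), one (1), rough (1), heat (1) → 5 ✓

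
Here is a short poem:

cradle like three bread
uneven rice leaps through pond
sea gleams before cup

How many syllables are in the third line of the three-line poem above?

5

The third line: "sea gleams before cup": 1+1+2+1 = 5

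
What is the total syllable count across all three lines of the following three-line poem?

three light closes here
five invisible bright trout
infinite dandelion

Line 1: "three light closes here": 1+1+2+1 = 5
Line 2: "five invisible bright trout": 1+4+1+1 = 7
Line 3: "infinite dandelion": 3+4 = 7
Total: 5 + 7 + 7 = 19

19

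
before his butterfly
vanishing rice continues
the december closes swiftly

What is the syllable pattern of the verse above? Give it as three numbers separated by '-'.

6-7-8

Line 1: before (2), his (1), butterfly (3) → 6
Line 2: vanishing (3), rice (1), continues (3) → 7
Line 3: the (1), december (3), closes (2), swiftly (2) → 8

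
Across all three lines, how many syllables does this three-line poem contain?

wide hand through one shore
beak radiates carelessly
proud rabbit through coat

Line 1: wide (1), hand (1), through (1), one (1), shore (1) → 5
Line 2: beak (1), radiates (3), carelessly (3) → 7
Line 3: proud (1), rabbit (2), through (1), coat (1) → 5
Total: 5 + 7 + 5 = 17

17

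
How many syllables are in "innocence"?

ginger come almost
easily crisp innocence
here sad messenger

3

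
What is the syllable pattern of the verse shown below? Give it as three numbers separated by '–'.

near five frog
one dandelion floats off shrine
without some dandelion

Line 1: "near five frog": 1+1+1 = 3
Line 2: "one dandelion floats off shrine": 1+4+1+1+1 = 8
Line 3: "without some dandelion": 2+1+4 = 7

3–8–7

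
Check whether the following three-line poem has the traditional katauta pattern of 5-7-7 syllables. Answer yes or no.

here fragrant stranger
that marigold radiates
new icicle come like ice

Yes

Line 1: "here fragrant stranger": 1+2+2 = 5 ✓
Line 2: "that marigold radiates": 1+3+3 = 7 ✓
Line 3: "new icicle come like ice": 1+3+1+1+1 = 7 ✓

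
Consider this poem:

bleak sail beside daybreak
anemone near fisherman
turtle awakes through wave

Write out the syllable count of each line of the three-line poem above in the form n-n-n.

6-8-6

Line 1: bleak(1) + sail(1) + beside(2) + daybreak(2) = 6
Line 2: anemone(4) + near(1) + fisherman(3) = 8
Line 3: turtle(2) + awakes(2) + through(1) + wave(1) = 6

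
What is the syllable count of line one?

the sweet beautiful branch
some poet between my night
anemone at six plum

6

Line one: the(1) + sweet(1) + beautiful(3) + branch(1) = 6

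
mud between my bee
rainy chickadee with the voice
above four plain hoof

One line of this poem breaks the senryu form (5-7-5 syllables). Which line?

Line 1: "mud between my bee": 1+2+1+1 = 5 ✓
Line 2: "rainy chickadee with the voice": 2+3+1+1+1 = 8 (expected 7)
Line 3: "above four plain hoof": 2+1+1+1 = 5 ✓

The second line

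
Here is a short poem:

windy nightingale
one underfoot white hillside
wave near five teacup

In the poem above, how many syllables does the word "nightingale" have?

3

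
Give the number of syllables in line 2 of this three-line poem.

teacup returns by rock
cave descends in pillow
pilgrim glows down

Line 2: cave(1) + descends(2) + in(1) + pillow(2) = 6

6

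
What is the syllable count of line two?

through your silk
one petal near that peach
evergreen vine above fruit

Line two: one(1) + petal(2) + near(1) + that(1) + peach(1) = 6

6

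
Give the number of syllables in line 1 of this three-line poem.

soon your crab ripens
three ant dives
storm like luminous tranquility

5

Line 1: soon (1), your (1), crab (1), ripens (2) → 5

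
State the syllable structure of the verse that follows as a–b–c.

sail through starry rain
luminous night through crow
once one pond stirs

5–6–4

Line 1: sail (1), through (1), starry (2), rain (1) → 5
Line 2: luminous (3), night (1), through (1), crow (1) → 6
Line 3: once (1), one (1), pond (1), stirs (1) → 4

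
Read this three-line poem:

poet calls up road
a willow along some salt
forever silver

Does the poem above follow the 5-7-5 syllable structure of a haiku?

Line 1: "poet calls up road": 2+1+1+1 = 5 ✓
Line 2: "a willow along some salt": 1+2+2+1+1 = 7 ✓
Line 3: "forever silver": 3+2 = 5 ✓

Yes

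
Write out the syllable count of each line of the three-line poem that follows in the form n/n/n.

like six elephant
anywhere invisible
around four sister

Line 1: like (1), six (1), elephant (3) → 5
Line 2: anywhere (3), invisible (4) → 7
Line 3: around (2), four (1), sister (2) → 5

5/7/5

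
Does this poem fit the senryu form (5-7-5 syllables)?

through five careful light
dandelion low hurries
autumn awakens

Line 1: through (1), five (1), careful (2), light (1) → 5 ✓
Line 2: dandelion (4), low (1), hurries (2) → 7 ✓
Line 3: autumn (2), awakens (3) → 5 ✓

Yes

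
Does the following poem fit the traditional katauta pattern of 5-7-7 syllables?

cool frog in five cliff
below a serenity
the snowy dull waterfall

Yes

Line 1: "cool frog in five cliff": 1+1+1+1+1 = 5 ✓
Line 2: "below a serenity": 2+1+4 = 7 ✓
Line 3: "the snowy dull waterfall": 1+2+1+3 = 7 ✓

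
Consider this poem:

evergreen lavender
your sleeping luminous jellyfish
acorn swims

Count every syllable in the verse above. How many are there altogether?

Line 1: "evergreen lavender": 3+3 = 6
Line 2: "your sleeping luminous jellyfish": 1+2+3+3 = 9
Line 3: "acorn swims": 2+1 = 3
Total: 6 + 9 + 3 = 18

18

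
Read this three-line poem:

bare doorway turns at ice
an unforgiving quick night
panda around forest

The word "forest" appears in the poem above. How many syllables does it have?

"forest" has 2 syllables.

2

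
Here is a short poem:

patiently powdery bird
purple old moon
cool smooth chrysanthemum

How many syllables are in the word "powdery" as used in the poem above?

3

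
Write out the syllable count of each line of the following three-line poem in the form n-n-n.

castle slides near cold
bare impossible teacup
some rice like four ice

Line 1: castle(2) + slides(1) + near(1) + cold(1) = 5
Line 2: bare(1) + impossible(4) + teacup(2) = 7
Line 3: some(1) + rice(1) + like(1) + four(1) + ice(1) = 5

5-7-5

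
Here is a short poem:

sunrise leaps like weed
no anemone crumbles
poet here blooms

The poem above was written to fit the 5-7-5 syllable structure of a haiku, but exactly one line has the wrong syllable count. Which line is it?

Line 3

Line 1: sunrise(2) + leaps(1) + like(1) + weed(1) = 5 ✓
Line 2: no(1) + anemone(4) + crumbles(2) = 7 ✓
Line 3: poet(2) + here(1) + blooms(1) = 4 (expected 5)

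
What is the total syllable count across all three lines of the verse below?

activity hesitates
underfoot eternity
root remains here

Line 1: activity(4) + hesitates(3) = 7
Line 2: underfoot(3) + eternity(4) = 7
Line 3: root(1) + remains(2) + here(1) = 4
Total: 7 + 7 + 4 = 18

18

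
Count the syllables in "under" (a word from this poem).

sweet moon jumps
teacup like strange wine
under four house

2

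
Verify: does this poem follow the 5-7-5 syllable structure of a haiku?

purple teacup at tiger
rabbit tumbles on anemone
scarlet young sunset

Line 1: purple (2), teacup (2), at (1), tiger (2) → 7 (expected 5)
Line 2: rabbit (2), tumbles (2), on (1), anemone (4) → 9 (expected 7)
Line 3: scarlet (2), young (1), sunset (2) → 5 ✓

No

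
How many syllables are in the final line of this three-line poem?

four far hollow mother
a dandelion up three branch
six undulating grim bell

7

The final line: six (1), undulating (4), grim (1), bell (1) → 7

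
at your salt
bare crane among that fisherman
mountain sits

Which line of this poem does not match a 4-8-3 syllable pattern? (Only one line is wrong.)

Line 1: at(1) + your(1) + salt(1) = 3 (expected 4)
Line 2: bare(1) + crane(1) + among(2) + that(1) + fisherman(3) = 8 ✓
Line 3: mountain(2) + sits(1) = 3 ✓

The first line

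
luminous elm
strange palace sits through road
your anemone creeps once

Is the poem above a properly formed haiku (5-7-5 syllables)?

No

Line 1: luminous (3), elm (1) → 4 (expected 5)
Line 2: strange (1), palace (2), sits (1), through (1), road (1) → 6 (expected 7)
Line 3: your (1), anemone (4), creeps (1), once (1) → 7 (expected 5)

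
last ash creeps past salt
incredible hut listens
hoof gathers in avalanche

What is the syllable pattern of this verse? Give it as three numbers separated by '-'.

5-7-7

Line 1: "last ash creeps past salt": 1+1+1+1+1 = 5
Line 2: "incredible hut listens": 4+1+2 = 7
Line 3: "hoof gathers in avalanche": 1+2+1+3 = 7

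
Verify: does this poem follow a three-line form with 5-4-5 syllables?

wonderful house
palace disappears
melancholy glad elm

No

Line 1: wonderful (3), house (1) → 4 (expected 5)
Line 2: palace (2), disappears (3) → 5 (expected 4)
Line 3: melancholy (4), glad (1), elm (1) → 6 (expected 5)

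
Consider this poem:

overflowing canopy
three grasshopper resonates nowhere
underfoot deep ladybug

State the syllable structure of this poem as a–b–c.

7–9–7

Line 1: overflowing (4), canopy (3) → 7
Line 2: three (1), grasshopper (3), resonates (3), nowhere (2) → 9
Line 3: underfoot (3), deep (1), ladybug (3) → 7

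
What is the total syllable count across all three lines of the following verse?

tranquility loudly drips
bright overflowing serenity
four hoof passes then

Line 1: tranquility(4) + loudly(2) + drips(1) = 7
Line 2: bright(1) + overflowing(4) + serenity(4) = 9
Line 3: four(1) + hoof(1) + passes(2) + then(1) = 5
Total: 7 + 9 + 5 = 21

21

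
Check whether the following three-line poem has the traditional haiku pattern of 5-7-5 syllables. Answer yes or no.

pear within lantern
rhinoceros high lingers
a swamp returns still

Line 1: "pear within lantern": 1+2+2 = 5 ✓
Line 2: "rhinoceros high lingers": 4+1+2 = 7 ✓
Line 3: "a swamp returns still": 1+1+2+1 = 5 ✓

Yes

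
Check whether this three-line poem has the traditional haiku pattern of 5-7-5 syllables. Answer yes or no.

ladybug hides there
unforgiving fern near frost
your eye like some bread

Yes

Line 1: ladybug (3), hides (1), there (1) → 5 ✓
Line 2: unforgiving (4), fern (1), near (1), frost (1) → 7 ✓
Line 3: your (1), eye (1), like (1), some (1), bread (1) → 5 ✓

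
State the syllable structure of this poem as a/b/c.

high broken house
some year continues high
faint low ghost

Line 1: "high broken house": 1+2+1 = 4
Line 2: "some year continues high": 1+1+3+1 = 6
Line 3: "faint low ghost": 1+1+1 = 3

4/6/3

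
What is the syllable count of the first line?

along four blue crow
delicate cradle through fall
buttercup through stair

5

The first line: along (2), four (1), blue (1), crow (1) → 5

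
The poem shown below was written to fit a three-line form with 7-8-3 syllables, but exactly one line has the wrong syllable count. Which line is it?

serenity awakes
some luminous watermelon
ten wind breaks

Line 1: serenity(4) + awakes(2) = 6 (expected 7)
Line 2: some(1) + luminous(3) + watermelon(4) = 8 ✓
Line 3: ten(1) + wind(1) + breaks(1) = 3 ✓

The first line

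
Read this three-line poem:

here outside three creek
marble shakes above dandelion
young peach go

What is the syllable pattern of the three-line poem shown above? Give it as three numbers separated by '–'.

5–9–3

Line 1: here (1), outside (2), three (1), creek (1) → 5
Line 2: marble (2), shakes (1), above (2), dandelion (4) → 9
Line 3: young (1), peach (1), go (1) → 3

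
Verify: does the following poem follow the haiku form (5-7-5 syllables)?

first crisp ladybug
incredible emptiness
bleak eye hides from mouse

Line 1: first (1), crisp (1), ladybug (3) → 5 ✓
Line 2: incredible (4), emptiness (3) → 7 ✓
Line 3: bleak (1), eye (1), hides (1), from (1), mouse (1) → 5 ✓

Yes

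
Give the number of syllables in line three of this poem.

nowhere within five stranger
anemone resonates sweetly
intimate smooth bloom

Line three: intimate(3) + smooth(1) + bloom(1) = 5

5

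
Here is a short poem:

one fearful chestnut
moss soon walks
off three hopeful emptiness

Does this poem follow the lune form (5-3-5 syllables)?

No

Line 1: "one fearful chestnut": 1+2+2 = 5 ✓
Line 2: "moss soon walks": 1+1+1 = 3 ✓
Line 3: "off three hopeful emptiness": 1+1+2+3 = 7 (expected 5)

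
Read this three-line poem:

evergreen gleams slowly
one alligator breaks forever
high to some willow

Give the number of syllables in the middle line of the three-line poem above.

The middle line: "one alligator breaks forever": 1+4+1+3 = 9

9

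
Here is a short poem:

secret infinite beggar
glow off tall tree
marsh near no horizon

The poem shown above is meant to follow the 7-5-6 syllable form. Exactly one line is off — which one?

The second line

Line 1: secret (2), infinite (3), beggar (2) → 7 ✓
Line 2: glow (1), off (1), tall (1), tree (1) → 4 (expected 5)
Line 3: marsh (1), near (1), no (1), horizon (3) → 6 ✓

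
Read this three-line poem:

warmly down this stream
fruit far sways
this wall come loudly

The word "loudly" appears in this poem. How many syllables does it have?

2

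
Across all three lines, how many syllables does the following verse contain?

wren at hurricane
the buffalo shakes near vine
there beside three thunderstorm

Line 1: wren(1) + at(1) + hurricane(3) = 5
Line 2: the(1) + buffalo(3) + shakes(1) + near(1) + vine(1) = 7
Line 3: there(1) + beside(2) + three(1) + thunderstorm(3) = 7
Total: 5 + 7 + 7 = 19

19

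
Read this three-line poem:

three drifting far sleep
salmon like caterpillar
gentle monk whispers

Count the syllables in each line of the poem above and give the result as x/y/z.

5/7/5

Line 1: "three drifting far sleep": 1+2+1+1 = 5
Line 2: "salmon like caterpillar": 2+1+4 = 7
Line 3: "gentle monk whispers": 2+1+2 = 5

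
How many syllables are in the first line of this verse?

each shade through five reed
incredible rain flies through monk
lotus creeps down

5

The first line: each(1) + shade(1) + through(1) + five(1) + reed(1) = 5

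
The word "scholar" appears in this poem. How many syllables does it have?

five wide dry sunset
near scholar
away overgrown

2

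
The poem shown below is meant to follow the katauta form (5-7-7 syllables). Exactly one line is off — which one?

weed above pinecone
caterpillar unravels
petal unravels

Line 1: weed (1), above (2), pinecone (2) → 5 ✓
Line 2: caterpillar (4), unravels (3) → 7 ✓
Line 3: petal (2), unravels (3) → 5 (expected 7)

The third line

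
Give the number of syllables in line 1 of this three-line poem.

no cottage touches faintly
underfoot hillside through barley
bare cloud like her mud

7

Line 1: no(1) + cottage(2) + touches(2) + faintly(2) = 7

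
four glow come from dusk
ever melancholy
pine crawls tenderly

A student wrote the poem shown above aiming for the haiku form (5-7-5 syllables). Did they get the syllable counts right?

No

Line 1: four(1) + glow(1) + come(1) + from(1) + dusk(1) = 5 ✓
Line 2: ever(2) + melancholy(4) = 6 (expected 7)
Line 3: pine(1) + crawls(1) + tenderly(3) = 5 ✓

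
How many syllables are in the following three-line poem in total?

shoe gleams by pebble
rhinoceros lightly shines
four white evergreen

17

Line 1: shoe(1) + gleams(1) + by(1) + pebble(2) = 5
Line 2: rhinoceros(4) + lightly(2) + shines(1) = 7
Line 3: four(1) + white(1) + evergreen(3) = 5
Total: 5 + 7 + 5 = 17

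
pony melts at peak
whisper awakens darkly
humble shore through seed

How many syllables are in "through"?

"through" has 1 syllable.

1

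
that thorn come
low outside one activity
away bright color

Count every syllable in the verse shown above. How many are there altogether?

16

Line 1: that(1) + thorn(1) + come(1) = 3
Line 2: low(1) + outside(2) + one(1) + activity(4) = 8
Line 3: away(2) + bright(1) + color(2) = 5
Total: 3 + 8 + 5 = 16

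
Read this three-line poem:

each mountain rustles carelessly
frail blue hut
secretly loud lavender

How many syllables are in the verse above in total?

Line 1: "each mountain rustles carelessly": 1+2+2+3 = 8
Line 2: "frail blue hut": 1+1+1 = 3
Line 3: "secretly loud lavender": 3+1+3 = 7
Total: 8 + 3 + 7 = 18

18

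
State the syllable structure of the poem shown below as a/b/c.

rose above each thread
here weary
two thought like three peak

Line 1: "rose above each thread": 1+2+1+1 = 5
Line 2: "here weary": 1+2 = 3
Line 3: "two thought like three peak": 1+1+1+1+1 = 5

5/3/5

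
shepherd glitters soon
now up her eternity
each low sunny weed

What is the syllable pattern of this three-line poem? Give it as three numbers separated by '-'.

Line 1: shepherd (2), glitters (2), soon (1) → 5
Line 2: now (1), up (1), her (1), eternity (4) → 7
Line 3: each (1), low (1), sunny (2), weed (1) → 5

5-7-5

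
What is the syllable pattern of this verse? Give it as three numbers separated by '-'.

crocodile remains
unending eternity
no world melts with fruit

Line 1: crocodile (3), remains (2) → 5
Line 2: unending (3), eternity (4) → 7
Line 3: no (1), world (1), melts (1), with (1), fruit (1) → 5

5-7-5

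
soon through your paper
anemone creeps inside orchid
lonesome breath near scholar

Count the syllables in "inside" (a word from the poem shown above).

2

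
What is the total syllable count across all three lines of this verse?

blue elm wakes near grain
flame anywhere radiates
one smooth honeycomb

Line 1: blue (1), elm (1), wakes (1), near (1), grain (1) → 5
Line 2: flame (1), anywhere (3), radiates (3) → 7
Line 3: one (1), smooth (1), honeycomb (3) → 5
Total: 5 + 7 + 5 = 17

17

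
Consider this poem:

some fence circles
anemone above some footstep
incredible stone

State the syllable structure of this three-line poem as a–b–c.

4–9–5

Line 1: some(1) + fence(1) + circles(2) = 4
Line 2: anemone(4) + above(2) + some(1) + footstep(2) = 9
Line 3: incredible(4) + stone(1) = 5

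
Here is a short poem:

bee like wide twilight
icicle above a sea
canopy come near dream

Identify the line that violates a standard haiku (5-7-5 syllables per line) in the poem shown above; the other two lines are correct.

Line 1: bee (1), like (1), wide (1), twilight (2) → 5 ✓
Line 2: icicle (3), above (2), a (1), sea (1) → 7 ✓
Line 3: canopy (3), come (1), near (1), dream (1) → 6 (expected 5)

The third line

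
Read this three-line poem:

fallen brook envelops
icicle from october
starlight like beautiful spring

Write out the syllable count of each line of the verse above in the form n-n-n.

Line 1: fallen (2), brook (1), envelops (3) → 6
Line 2: icicle (3), from (1), october (3) → 7
Line 3: starlight (2), like (1), beautiful (3), spring (1) → 7

6-7-7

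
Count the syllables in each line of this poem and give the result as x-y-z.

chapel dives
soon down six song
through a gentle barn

Line 1: chapel (2), dives (1) → 3
Line 2: soon (1), down (1), six (1), song (1) → 4
Line 3: through (1), a (1), gentle (2), barn (1) → 5

3-4-5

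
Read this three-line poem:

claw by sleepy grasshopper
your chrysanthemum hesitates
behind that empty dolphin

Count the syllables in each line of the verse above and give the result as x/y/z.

Line 1: claw (1), by (1), sleepy (2), grasshopper (3) → 7
Line 2: your (1), chrysanthemum (4), hesitates (3) → 8
Line 3: behind (2), that (1), empty (2), dolphin (2) → 7

7/8/7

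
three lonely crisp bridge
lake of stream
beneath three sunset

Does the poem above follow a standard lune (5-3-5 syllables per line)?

Yes

Line 1: three (1), lonely (2), crisp (1), bridge (1) → 5 ✓
Line 2: lake (1), of (1), stream (1) → 3 ✓
Line 3: beneath (2), three (1), sunset (2) → 5 ✓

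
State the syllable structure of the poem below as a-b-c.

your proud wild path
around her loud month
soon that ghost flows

4-5-4

Line 1: your(1) + proud(1) + wild(1) + path(1) = 4
Line 2: around(2) + her(1) + loud(1) + month(1) = 5
Line 3: soon(1) + that(1) + ghost(1) + flows(1) = 4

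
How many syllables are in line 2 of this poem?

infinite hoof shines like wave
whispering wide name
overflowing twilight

Line 2: "whispering wide name": 3+1+1 = 5

5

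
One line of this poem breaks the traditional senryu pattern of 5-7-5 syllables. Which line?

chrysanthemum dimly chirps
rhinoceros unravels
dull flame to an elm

Line 1: "chrysanthemum dimly chirps": 4+2+1 = 7 (expected 5)
Line 2: "rhinoceros unravels": 4+3 = 7 ✓
Line 3: "dull flame to an elm": 1+1+1+1+1 = 5 ✓

The first line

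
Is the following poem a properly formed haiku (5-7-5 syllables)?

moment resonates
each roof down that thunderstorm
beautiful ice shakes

Line 1: moment (2), resonates (3) → 5 ✓
Line 2: each (1), roof (1), down (1), that (1), thunderstorm (3) → 7 ✓
Line 3: beautiful (3), ice (1), shakes (1) → 5 ✓

Yes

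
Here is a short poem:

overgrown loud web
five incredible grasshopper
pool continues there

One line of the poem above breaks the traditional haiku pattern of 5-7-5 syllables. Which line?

Line 1: "overgrown loud web": 3+1+1 = 5 ✓
Line 2: "five incredible grasshopper": 1+4+3 = 8 (expected 7)
Line 3: "pool continues there": 1+3+1 = 5 ✓

The second line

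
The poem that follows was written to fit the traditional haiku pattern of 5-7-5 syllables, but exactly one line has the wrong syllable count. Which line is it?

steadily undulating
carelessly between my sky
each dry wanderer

The first line

Line 1: steadily (3), undulating (4) → 7 (expected 5)
Line 2: carelessly (3), between (2), my (1), sky (1) → 7 ✓
Line 3: each (1), dry (1), wanderer (3) → 5 ✓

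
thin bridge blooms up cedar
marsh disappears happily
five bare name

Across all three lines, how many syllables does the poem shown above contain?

Line 1: "thin bridge blooms up cedar": 1+1+1+1+2 = 6
Line 2: "marsh disappears happily": 1+3+3 = 7
Line 3: "five bare name": 1+1+1 = 3
Total: 6 + 7 + 3 = 16

16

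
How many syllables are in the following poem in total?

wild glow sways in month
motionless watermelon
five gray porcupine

17

Line 1: "wild glow sways in month": 1+1+1+1+1 = 5
Line 2: "motionless watermelon": 3+4 = 7
Line 3: "five gray porcupine": 1+1+3 = 5
Total: 5 + 7 + 5 = 17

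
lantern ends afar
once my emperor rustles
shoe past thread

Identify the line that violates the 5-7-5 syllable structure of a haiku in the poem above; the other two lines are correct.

Line 3

Line 1: lantern (2), ends (1), afar (2) → 5 ✓
Line 2: once (1), my (1), emperor (3), rustles (2) → 7 ✓
Line 3: shoe (1), past (1), thread (1) → 3 (expected 5)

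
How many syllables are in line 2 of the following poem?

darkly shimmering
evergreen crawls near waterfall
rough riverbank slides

Line 2: "evergreen crawls near waterfall": 3+1+1+3 = 8

8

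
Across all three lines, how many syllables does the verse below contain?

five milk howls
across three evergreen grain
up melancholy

Line 1: five (1), milk (1), howls (1) → 3
Line 2: across (2), three (1), evergreen (3), grain (1) → 7
Line 3: up (1), melancholy (4) → 5
Total: 3 + 7 + 5 = 15

15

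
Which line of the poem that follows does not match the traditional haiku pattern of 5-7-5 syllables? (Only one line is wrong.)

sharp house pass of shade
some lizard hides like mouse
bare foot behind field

The second line

Line 1: sharp(1) + house(1) + pass(1) + of(1) + shade(1) = 5 ✓
Line 2: some(1) + lizard(2) + hides(1) + like(1) + mouse(1) = 6 (expected 7)
Line 3: bare(1) + foot(1) + behind(2) + field(1) = 5 ✓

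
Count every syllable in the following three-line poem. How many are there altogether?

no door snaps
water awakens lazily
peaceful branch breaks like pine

Line 1: no(1) + door(1) + snaps(1) = 3
Line 2: water(2) + awakens(3) + lazily(3) = 8
Line 3: peaceful(2) + branch(1) + breaks(1) + like(1) + pine(1) = 6
Total: 3 + 8 + 6 = 17

17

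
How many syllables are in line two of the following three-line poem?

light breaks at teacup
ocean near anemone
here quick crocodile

Line two: ocean(2) + near(1) + anemone(4) = 7

7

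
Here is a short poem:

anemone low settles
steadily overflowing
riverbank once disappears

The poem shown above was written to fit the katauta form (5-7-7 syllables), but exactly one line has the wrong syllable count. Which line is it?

Line 1: anemone(4) + low(1) + settles(2) = 7 (expected 5)
Line 2: steadily(3) + overflowing(4) = 7 ✓
Line 3: riverbank(3) + once(1) + disappears(3) = 7 ✓

The first line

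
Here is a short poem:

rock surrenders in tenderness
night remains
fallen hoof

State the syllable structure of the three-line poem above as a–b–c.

8–3–3

Line 1: "rock surrenders in tenderness": 1+3+1+3 = 8
Line 2: "night remains": 1+2 = 3
Line 3: "fallen hoof": 2+1 = 3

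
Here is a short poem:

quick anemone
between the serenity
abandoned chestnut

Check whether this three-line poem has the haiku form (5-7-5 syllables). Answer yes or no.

Yes

Line 1: quick (1), anemone (4) → 5 ✓
Line 2: between (2), the (1), serenity (4) → 7 ✓
Line 3: abandoned (3), chestnut (2) → 5 ✓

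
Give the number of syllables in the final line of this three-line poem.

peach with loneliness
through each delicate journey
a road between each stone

6

The final line: a(1) + road(1) + between(2) + each(1) + stone(1) = 6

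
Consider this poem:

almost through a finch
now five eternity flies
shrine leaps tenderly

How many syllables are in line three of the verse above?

Line three: shrine(1) + leaps(1) + tenderly(3) = 5

5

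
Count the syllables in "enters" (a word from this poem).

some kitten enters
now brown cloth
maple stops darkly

2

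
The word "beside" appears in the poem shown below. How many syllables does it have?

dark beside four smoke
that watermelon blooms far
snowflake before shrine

2

"beside" has 2 syllables.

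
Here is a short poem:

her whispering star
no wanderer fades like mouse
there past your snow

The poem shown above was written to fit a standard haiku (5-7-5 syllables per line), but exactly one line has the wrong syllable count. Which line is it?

Line 3

Line 1: "her whispering star": 1+3+1 = 5 ✓
Line 2: "no wanderer fades like mouse": 1+3+1+1+1 = 7 ✓
Line 3: "there past your snow": 1+1+1+1 = 4 (expected 5)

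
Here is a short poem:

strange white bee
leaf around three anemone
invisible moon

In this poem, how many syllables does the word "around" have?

2

"around" has 2 syllables.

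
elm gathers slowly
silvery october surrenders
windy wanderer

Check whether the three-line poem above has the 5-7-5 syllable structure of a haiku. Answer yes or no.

Line 1: elm(1) + gathers(2) + slowly(2) = 5 ✓
Line 2: silvery(3) + october(3) + surrenders(3) = 9 (expected 7)
Line 3: windy(2) + wanderer(3) = 5 ✓

No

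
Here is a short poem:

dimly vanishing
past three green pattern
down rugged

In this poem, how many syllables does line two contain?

Line two: "past three green pattern": 1+1+1+2 = 5

5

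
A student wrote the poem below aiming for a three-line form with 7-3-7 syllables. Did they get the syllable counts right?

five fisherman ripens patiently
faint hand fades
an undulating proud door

Line 1: five (1), fisherman (3), ripens (2), patiently (3) → 9 (expected 7)
Line 2: faint (1), hand (1), fades (1) → 3 ✓
Line 3: an (1), undulating (4), proud (1), door (1) → 7 ✓

No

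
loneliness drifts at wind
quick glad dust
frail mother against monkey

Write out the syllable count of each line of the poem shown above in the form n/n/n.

Line 1: "loneliness drifts at wind": 3+1+1+1 = 6
Line 2: "quick glad dust": 1+1+1 = 3
Line 3: "frail mother against monkey": 1+2+2+2 = 7

6/3/7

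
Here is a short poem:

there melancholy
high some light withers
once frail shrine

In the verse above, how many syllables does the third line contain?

3

The third line: "once frail shrine": 1+1+1 = 3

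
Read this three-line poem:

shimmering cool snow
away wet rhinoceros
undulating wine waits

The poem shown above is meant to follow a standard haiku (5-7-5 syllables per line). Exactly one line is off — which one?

The third line

Line 1: "shimmering cool snow": 3+1+1 = 5 ✓
Line 2: "away wet rhinoceros": 2+1+4 = 7 ✓
Line 3: "undulating wine waits": 4+1+1 = 6 (expected 5)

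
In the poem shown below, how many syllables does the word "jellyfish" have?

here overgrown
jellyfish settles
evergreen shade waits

3

"jellyfish" has 3 syllables.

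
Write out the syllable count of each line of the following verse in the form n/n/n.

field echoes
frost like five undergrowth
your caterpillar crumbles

3/6/7

Line 1: field (1), echoes (2) → 3
Line 2: frost (1), like (1), five (1), undergrowth (3) → 6
Line 3: your (1), caterpillar (4), crumbles (2) → 7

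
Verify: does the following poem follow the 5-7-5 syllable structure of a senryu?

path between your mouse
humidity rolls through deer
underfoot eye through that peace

No

Line 1: path (1), between (2), your (1), mouse (1) → 5 ✓
Line 2: humidity (4), rolls (1), through (1), deer (1) → 7 ✓
Line 3: underfoot (3), eye (1), through (1), that (1), peace (1) → 7 (expected 5)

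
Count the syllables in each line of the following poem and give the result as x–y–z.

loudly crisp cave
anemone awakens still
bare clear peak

4–8–3

Line 1: loudly (2), crisp (1), cave (1) → 4
Line 2: anemone (4), awakens (3), still (1) → 8
Line 3: bare (1), clear (1), peak (1) → 3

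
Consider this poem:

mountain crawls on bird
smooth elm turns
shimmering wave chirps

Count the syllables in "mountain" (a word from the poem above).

2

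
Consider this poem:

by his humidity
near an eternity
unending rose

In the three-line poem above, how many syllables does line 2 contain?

6

Line 2: "near an eternity": 1+1+4 = 6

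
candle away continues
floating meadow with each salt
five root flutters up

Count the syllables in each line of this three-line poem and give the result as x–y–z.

7–7–5

Line 1: candle (2), away (2), continues (3) → 7
Line 2: floating (2), meadow (2), with (1), each (1), salt (1) → 7
Line 3: five (1), root (1), flutters (2), up (1) → 5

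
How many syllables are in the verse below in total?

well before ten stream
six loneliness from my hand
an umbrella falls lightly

19

Line 1: well (1), before (2), ten (1), stream (1) → 5
Line 2: six (1), loneliness (3), from (1), my (1), hand (1) → 7
Line 3: an (1), umbrella (3), falls (1), lightly (2) → 7
Total: 5 + 7 + 7 = 19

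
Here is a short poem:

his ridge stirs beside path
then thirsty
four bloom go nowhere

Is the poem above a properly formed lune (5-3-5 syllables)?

Line 1: his (1), ridge (1), stirs (1), beside (2), path (1) → 6 (expected 5)
Line 2: then (1), thirsty (2) → 3 ✓
Line 3: four (1), bloom (1), go (1), nowhere (2) → 5 ✓

No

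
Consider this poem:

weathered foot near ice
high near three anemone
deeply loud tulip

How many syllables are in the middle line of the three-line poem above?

The middle line: high(1) + near(1) + three(1) + anemone(4) = 7

7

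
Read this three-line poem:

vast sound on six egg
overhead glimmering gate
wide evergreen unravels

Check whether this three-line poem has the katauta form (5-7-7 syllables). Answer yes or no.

Yes

Line 1: vast (1), sound (1), on (1), six (1), egg (1) → 5 ✓
Line 2: overhead (3), glimmering (3), gate (1) → 7 ✓
Line 3: wide (1), evergreen (3), unravels (3) → 7 ✓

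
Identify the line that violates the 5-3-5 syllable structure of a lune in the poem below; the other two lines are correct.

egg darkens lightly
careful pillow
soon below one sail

The second line

Line 1: "egg darkens lightly": 1+2+2 = 5 ✓
Line 2: "careful pillow": 2+2 = 4 (expected 3)
Line 3: "soon below one sail": 1+2+1+1 = 5 ✓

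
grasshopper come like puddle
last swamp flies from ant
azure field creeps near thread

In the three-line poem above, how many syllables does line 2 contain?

Line 2: "last swamp flies from ant": 1+1+1+1+1 = 5

5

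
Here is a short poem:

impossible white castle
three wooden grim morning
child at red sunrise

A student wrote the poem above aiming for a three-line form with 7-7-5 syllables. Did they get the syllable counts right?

No

Line 1: impossible (4), white (1), castle (2) → 7 ✓
Line 2: three (1), wooden (2), grim (1), morning (2) → 6 (expected 7)
Line 3: child (1), at (1), red (1), sunrise (2) → 5 ✓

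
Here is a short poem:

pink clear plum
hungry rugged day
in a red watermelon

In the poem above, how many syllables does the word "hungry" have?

2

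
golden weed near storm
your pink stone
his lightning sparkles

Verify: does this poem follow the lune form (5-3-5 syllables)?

Yes

Line 1: "golden weed near storm": 2+1+1+1 = 5 ✓
Line 2: "your pink stone": 1+1+1 = 3 ✓
Line 3: "his lightning sparkles": 1+2+2 = 5 ✓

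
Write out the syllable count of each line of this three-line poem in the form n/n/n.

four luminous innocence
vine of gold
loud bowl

7/3/2

Line 1: "four luminous innocence": 1+3+3 = 7
Line 2: "vine of gold": 1+1+1 = 3
Line 3: "loud bowl": 1+1 = 2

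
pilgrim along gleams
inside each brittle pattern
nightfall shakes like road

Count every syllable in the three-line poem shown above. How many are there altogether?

Line 1: "pilgrim along gleams": 2+2+1 = 5
Line 2: "inside each brittle pattern": 2+1+2+2 = 7
Line 3: "nightfall shakes like road": 2+1+1+1 = 5
Total: 5 + 7 + 5 = 17

17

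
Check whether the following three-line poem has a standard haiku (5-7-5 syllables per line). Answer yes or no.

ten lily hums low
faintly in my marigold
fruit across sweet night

Line 1: ten (1), lily (2), hums (1), low (1) → 5 ✓
Line 2: faintly (2), in (1), my (1), marigold (3) → 7 ✓
Line 3: fruit (1), across (2), sweet (1), night (1) → 5 ✓

Yes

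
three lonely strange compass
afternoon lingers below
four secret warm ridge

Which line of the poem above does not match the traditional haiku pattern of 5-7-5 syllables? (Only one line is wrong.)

Line 1

Line 1: three (1), lonely (2), strange (1), compass (2) → 6 (expected 5)
Line 2: afternoon (3), lingers (2), below (2) → 7 ✓
Line 3: four (1), secret (2), warm (1), ridge (1) → 5 ✓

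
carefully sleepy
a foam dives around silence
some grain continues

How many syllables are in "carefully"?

"carefully" has 3 syllables.

3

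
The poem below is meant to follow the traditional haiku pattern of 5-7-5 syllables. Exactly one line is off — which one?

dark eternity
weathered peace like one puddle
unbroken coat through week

The third line

Line 1: dark (1), eternity (4) → 5 ✓
Line 2: weathered (2), peace (1), like (1), one (1), puddle (2) → 7 ✓
Line 3: unbroken (3), coat (1), through (1), week (1) → 6 (expected 5)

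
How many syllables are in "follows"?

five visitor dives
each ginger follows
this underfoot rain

2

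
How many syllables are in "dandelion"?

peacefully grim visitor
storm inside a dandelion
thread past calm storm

"dandelion" has 4 syllables.

4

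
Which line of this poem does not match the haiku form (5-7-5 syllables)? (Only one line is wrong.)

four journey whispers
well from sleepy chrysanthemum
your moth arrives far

Line 1: four(1) + journey(2) + whispers(2) = 5 ✓
Line 2: well(1) + from(1) + sleepy(2) + chrysanthemum(4) = 8 (expected 7)
Line 3: your(1) + moth(1) + arrives(2) + far(1) = 5 ✓

The second line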